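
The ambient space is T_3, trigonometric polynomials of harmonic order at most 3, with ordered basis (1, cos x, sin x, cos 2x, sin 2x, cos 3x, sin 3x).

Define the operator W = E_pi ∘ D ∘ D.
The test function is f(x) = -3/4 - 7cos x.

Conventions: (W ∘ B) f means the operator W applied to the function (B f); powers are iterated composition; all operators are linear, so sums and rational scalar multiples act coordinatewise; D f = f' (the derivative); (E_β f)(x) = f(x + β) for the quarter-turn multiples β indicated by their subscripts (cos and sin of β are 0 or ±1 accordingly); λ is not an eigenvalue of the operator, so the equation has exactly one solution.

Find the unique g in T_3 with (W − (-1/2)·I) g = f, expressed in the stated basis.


the result is g(x) = -3/2 - (14/3)cos x

write g with unknown coordinates in the stated basis and equate coefficients in (W − (-1/2)·I) g = f
solving from the highest basis element down gives g = -3/2 - (14/3)cos x
check: W g = -(14/3)cos x
so W g − (-1/2)·g = -3/4 - 7cos x = f ✓


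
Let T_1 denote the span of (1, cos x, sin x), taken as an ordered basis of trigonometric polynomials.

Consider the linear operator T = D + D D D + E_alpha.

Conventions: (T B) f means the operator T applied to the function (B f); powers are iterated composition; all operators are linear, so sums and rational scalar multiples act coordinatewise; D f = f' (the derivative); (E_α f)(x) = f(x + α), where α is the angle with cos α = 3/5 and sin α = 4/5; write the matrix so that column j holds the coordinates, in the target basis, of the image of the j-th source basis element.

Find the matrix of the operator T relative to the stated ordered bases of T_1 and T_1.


the matrix is [[1, 0, 0]; [0, 3/5, 4/5]; [0, -4/5, 3/5]] (rows listed top to bottom)

image of 1: 1
image of cos x: (3/5)cos x - (4/5)sin x
image of sin x: (4/5)cos x + (3/5)sin x
each image's coordinates form column j of the matrix


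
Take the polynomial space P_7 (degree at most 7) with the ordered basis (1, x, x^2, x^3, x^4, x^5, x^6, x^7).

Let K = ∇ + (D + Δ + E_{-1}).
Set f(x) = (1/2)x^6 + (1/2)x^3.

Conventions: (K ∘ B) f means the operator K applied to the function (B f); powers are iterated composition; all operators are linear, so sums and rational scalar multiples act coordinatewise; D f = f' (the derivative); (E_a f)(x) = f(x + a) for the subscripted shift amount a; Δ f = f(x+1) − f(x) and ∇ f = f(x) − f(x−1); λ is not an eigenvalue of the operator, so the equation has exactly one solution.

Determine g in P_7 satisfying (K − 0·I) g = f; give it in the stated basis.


g(x) = (1/2)x^6 - 6x^5 + (105/2)x^4 - (739/2)x^3 + (3909/2)x^2 - (13785/2)x + 12153

write g with unknown coordinates in the stated basis and equate coefficients in (K − 0·I) g = f
solving from the highest basis element down gives g = (1/2)x^6 - 6x^5 + (105/2)x^4 - (739/2)x^3 + (3909/2)x^2 - (13785/2)x + 12153
check: K g = (1/2)x^6 + (1/2)x^3
so K g − 0·g = (1/2)x^6 + (1/2)x^3 = f ✓


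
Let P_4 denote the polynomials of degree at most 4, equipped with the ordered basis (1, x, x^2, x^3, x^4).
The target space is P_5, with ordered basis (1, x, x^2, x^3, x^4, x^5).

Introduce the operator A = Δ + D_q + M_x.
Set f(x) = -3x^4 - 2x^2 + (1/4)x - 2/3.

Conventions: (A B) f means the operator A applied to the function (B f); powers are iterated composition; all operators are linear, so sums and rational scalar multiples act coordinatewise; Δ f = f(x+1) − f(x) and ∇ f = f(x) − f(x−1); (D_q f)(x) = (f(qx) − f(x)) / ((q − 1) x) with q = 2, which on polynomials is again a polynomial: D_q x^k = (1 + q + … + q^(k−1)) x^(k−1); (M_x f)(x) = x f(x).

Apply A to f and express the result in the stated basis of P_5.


the result is g(x) = -3x^5 - 59x^3 - (71/4)x^2 - (68/3)x - 9/2

Δ f = -12x^3 - 18x^2 - 16x - 19/4
D_q f = -45x^3 - 6x + 1/4
M_x f = -3x^5 - 2x^3 + (1/4)x^2 - (2/3)x
(Δ + D_q + M_x) f = -3x^5 - 59x^3 - (71/4)x^2 - (68/3)x - 9/2


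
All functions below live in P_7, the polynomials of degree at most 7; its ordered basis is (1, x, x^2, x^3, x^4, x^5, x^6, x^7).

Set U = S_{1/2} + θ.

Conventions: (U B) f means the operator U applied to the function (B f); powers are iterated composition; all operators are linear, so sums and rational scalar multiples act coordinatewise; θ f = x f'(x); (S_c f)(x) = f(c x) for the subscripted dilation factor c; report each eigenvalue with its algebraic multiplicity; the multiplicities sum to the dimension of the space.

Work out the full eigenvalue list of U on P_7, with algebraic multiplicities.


image of 1: 1
image of x: (3/2)x
image of x^2: (9/4)x^2
image of x^3: (25/8)x^3
image of x^4: (65/16)x^4
image of x^5: (161/32)x^5
image of x^6: (385/64)x^6
image of x^7: (897/128)x^7
the matrix is upper triangular; its diagonal is (1, 3/2, 9/4, 25/8, 65/16, 161/32, 385/64, 897/128)
for a triangular matrix the eigenvalues are the diagonal entries, with algebraic multiplicity their repetition count

λ = 1 (multiplicity 1), λ = 3/2 (multiplicity 1), λ = 9/4 (multiplicity 1), λ = 25/8 (multiplicity 1), λ = 65/16 (multiplicity 1), λ = 161/32 (multiplicity 1), λ = 385/64 (multiplicity 1), λ = 897/128 (multiplicity 1)


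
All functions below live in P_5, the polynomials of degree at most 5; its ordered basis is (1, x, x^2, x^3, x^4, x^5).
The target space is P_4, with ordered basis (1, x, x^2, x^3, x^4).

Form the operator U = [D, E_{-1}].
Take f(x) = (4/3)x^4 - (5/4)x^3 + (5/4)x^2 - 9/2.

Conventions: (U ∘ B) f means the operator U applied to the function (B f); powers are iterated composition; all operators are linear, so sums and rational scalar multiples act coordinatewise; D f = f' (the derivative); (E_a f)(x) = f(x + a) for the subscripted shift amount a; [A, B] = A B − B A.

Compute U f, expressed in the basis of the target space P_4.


E_{-1} f = (4/3)x^4 - (79/12)x^3 + 13x^2 - (139/12)x - 2/3
D E_{-1} f = (16/3)x^3 - (79/4)x^2 + 26x - 139/12
D f = (16/3)x^3 - (15/4)x^2 + (5/2)x
E_{-1} D f = (16/3)x^3 - (79/4)x^2 + 26x - 139/12
[D, E_{-1}] f = 0

g(x) = 0


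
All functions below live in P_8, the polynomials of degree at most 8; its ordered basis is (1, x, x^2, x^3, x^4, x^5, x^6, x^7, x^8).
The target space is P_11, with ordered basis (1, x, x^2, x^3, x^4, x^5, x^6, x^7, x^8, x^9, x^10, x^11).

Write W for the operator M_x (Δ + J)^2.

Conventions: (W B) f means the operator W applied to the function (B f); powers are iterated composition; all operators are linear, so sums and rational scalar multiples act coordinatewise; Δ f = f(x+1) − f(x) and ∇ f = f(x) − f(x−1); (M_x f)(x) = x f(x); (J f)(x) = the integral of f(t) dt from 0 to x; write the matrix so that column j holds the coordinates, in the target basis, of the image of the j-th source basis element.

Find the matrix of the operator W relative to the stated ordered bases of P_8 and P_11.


the matrix is [[0, 0, 0, 0, 0, 0, 0, 0, 0]; [1, 1/2, 7/3, 25/4, 71/5, 181/6, 435/7, 1009/8, 2287/9]; [0, 2, 2, 8, 26, 72, 182, 436, 1010]; [1/2, 0, 2, 3, 16, 65, 216, 637, 1744]; [0, 1/6, 0, 2, 4, 80/3, 130, 504, 5096/3]; [0, 0, 1/12, 0, 2, 5, 40, 455/2, 1008]; [0, 0, 0, 1/20, 0, 2, 6, 56, 364]; [0, 0, 0, 0, 1/30, 0, 2, 7, 224/3]; [0, 0, 0, 0, 0, 1/42, 0, 2, 8]; [0, 0, 0, 0, 0, 0, 1/56, 0, 2]; [0, 0, 0, 0, 0, 0, 0, 1/72, 0]; [0, 0, 0, 0, 0, 0, 0, 0, 1/90]] (rows listed top to bottom)

image of 1: (1/2)x^3 + x
image of x: (1/6)x^4 + 2x^2 + (1/2)x
image of x^2: (1/12)x^5 + 2x^3 + 2x^2 + (7/3)x
image of x^3: (1/20)x^6 + 2x^4 + 3x^3 + 8x^2 + (25/4)x
image of x^4: (1/30)x^7 + 2x^5 + 4x^4 + 16x^3 + 26x^2 + (71/5)x
image of x^5: (1/42)x^8 + 2x^6 + 5x^5 + (80/3)x^4 + 65x^3 + 72x^2 + (181/6)x
image of x^6: (1/56)x^9 + 2x^7 + 6x^6 + 40x^5 + 130x^4 + 216x^3 + 182x^2 + (435/7)x
image of x^7: (1/72)x^10 + 2x^8 + 7x^7 + 56x^6 + (455/2)x^5 + 504x^4 + 637x^3 + 436x^2 + (1009/8)x
image of x^8: (1/90)x^11 + 2x^9 + 8x^8 + (224/3)x^7 + 364x^6 + 1008x^5 + (5096/3)x^4 + 1744x^3 + 1010x^2 + (2287/9)x
each image's coordinates form column j of the matrix


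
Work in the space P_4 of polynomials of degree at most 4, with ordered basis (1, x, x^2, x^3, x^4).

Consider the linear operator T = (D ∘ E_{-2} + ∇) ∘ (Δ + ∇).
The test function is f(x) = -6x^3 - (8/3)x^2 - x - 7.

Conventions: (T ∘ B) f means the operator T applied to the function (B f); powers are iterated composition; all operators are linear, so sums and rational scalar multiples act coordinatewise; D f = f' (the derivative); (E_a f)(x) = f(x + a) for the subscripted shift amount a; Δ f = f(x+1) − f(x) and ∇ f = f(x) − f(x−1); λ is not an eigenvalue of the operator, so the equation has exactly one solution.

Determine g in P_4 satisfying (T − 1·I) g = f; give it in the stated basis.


the result is g(x) = 6x^3 + (8/3)x^2 + 145x - 455/3

write g with unknown coordinates in the stated basis and equate coefficients in (T − 1·I) g = f
solving from the highest basis element down gives g = 6x^3 + (8/3)x^2 + 145x - 455/3
check: T g = 144x - 476/3
so T g − 1·g = -6x^3 - (8/3)x^2 - x - 7 = f ✓


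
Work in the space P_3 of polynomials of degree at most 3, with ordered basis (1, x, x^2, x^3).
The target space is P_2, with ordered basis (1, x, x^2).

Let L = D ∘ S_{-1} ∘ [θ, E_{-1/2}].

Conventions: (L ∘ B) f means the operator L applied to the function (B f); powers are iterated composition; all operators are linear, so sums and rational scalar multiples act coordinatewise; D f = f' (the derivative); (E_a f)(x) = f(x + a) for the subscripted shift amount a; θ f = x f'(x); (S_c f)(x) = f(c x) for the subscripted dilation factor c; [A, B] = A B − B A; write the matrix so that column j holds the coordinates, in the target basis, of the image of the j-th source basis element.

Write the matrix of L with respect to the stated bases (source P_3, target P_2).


the matrix is [[0, 0, -1, 3/2]; [0, 0, 0, 3]; [0, 0, 0, 0]] (rows listed top to bottom)

image of 1: 0
image of x: 0
image of x^2: -1
image of x^3: 3x + 3/2
each image's coordinates form column j of the matrix


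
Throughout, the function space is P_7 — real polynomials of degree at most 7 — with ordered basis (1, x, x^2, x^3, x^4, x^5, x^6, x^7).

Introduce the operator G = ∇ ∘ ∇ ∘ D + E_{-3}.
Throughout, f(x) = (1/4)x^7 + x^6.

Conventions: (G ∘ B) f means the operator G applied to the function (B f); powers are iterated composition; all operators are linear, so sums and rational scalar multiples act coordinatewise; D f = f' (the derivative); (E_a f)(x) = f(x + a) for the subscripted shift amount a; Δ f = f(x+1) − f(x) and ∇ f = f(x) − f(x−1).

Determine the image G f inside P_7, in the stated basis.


the image equals g(x) = (1/4)x^7 - (17/4)x^6 + (117/4)x^5 - (195/4)x^4 + (315/4)x^3 - (213/4)x^2 - (309/4)x + 443/4

D f = (7/4)x^6 + 6x^5
∇ D f = (21/2)x^5 + (15/4)x^4 - 25x^3 + (135/4)x^2 - (39/2)x + 17/4
∇ ∇ D f = (105/2)x^4 - 90x^3 + (15/2)x^2 + 105x - 143/2
E_{-3} f = (1/4)x^7 - (17/4)x^6 + (117/4)x^5 - (405/4)x^4 + (675/4)x^3 - (243/4)x^2 - (729/4)x + 729/4
(∇ ∘ ∇ ∘ D + E_{-3}) f = (1/4)x^7 - (17/4)x^6 + (117/4)x^5 - (195/4)x^4 + (315/4)x^3 - (213/4)x^2 - (309/4)x + 443/4


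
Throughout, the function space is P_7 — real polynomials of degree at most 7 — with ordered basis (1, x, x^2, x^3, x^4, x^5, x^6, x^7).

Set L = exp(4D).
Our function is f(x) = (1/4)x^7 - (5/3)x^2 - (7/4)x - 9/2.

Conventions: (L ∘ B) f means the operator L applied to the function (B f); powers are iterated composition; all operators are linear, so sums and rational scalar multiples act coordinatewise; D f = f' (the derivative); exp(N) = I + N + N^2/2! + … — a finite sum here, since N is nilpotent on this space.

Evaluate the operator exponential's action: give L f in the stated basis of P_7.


order-1 term: 7x^6 - (40/3)x - 7
order-2 term: 84x^5 - 80/3
order-3 term: 560x^4
order-4 term: 2240x^3
order-5 term: 5376x^2
order-6 term: 7168x
order-7 term: 4096
the series for exp(4D) f terminates at order 7
exp(4D) f = (1/4)x^7 + 7x^6 + 84x^5 + 560x^4 + 2240x^3 + (16123/3)x^2 + (85835/12)x + 24347/6

the result is g(x) = (1/4)x^7 + 7x^6 + 84x^5 + 560x^4 + 2240x^3 + (16123/3)x^2 + (85835/12)x + 24347/6


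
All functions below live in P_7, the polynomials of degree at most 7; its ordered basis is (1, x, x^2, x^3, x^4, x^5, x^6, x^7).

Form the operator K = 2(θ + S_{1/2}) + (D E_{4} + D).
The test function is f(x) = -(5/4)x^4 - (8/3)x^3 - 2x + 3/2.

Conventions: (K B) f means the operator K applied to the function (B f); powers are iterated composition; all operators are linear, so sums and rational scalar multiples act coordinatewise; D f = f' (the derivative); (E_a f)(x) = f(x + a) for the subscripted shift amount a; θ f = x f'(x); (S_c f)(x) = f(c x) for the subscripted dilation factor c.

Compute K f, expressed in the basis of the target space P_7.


θ f = -5x^4 - 8x^3 - 2x
S_{1/2} f = -(5/64)x^4 - (1/3)x^3 - x + 3/2
(θ + S_{1/2}) f = -(325/64)x^4 - (25/3)x^3 - 3x + 3/2
(2(θ + S_{1/2})) f = -(325/32)x^4 - (50/3)x^3 - 6x + 3
E_{4} f = -(5/4)x^4 - (68/3)x^3 - 152x^2 - 450x - 2983/6
D E_{4} f = -5x^3 - 68x^2 - 304x - 450
D f = -5x^3 - 8x^2 - 2
(D E_{4} + D) f = -10x^3 - 76x^2 - 304x - 452
(2(θ + S_{1/2}) + (D E_{4} + D)) f = -(325/32)x^4 - (80/3)x^3 - 76x^2 - 310x - 449

the result is g(x) = -(325/32)x^4 - (80/3)x^3 - 76x^2 - 310x - 449


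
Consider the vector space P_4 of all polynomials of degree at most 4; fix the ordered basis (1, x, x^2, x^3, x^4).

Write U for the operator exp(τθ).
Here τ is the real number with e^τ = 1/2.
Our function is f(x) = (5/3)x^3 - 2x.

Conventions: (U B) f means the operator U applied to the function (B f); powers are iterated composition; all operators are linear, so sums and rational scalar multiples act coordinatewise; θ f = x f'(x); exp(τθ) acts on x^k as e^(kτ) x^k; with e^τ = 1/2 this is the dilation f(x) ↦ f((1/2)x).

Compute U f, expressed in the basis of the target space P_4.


exp(τθ) x^k = e^(kτ) x^k; with e^τ = 1/2 this sends x^k to (1/2)^k x^k
x ↦ 1/2 x
x^3 ↦ 1/8 x^3
applying this coordinatewise to f: exp(τθ) f = (5/24)x^3 - x

g(x) = (5/24)x^3 - x


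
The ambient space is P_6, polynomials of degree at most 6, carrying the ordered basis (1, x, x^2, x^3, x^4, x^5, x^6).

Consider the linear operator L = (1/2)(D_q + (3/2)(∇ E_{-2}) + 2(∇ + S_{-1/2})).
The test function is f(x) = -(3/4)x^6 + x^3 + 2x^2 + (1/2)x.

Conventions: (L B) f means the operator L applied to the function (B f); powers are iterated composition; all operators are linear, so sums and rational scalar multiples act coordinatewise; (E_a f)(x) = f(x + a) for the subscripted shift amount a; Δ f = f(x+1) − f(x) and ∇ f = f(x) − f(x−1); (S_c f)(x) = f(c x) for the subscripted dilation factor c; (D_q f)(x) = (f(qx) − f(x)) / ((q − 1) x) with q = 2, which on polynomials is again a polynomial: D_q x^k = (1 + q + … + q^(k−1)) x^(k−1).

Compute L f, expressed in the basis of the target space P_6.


the image equals g(x) = -(3/256)x^6 - (63/2)x^5 + (855/16)x^4 - (1831/8)x^3 + (9103/16)x^2 - (5769/8)x + 6107/16

D_q f = -(189/4)x^5 + 7x^2 + 6x + 1/2
E_{-2} f = -(3/4)x^6 + 9x^5 - 45x^4 + 121x^3 - 184x^2 + (297/2)x - 49
∇ E_{-2} f = -(9/2)x^5 + (225/4)x^4 - 285x^3 + (2937/4)x^2 - (1921/2)x + 2033/4
((3/2)(∇ E_{-2})) f = -(27/4)x^5 + (675/8)x^4 - (855/2)x^3 + (8811/8)x^2 - (5763/4)x + 6099/8
∇ f = -(9/2)x^5 + (45/4)x^4 - 15x^3 + (57/4)x^2 - (7/2)x + 1/4
S_{-1/2} f = -(3/256)x^6 - (1/8)x^3 + (1/2)x^2 - (1/4)x
(∇ + S_{-1/2}) f = -(3/256)x^6 - (9/2)x^5 + (45/4)x^4 - (121/8)x^3 + (59/4)x^2 - (15/4)x + 1/4
(2(∇ + S_{-1/2})) f = -(3/128)x^6 - 9x^5 + (45/2)x^4 - (121/4)x^3 + (59/2)x^2 - (15/2)x + 1/2
(D_q + (3/2)(∇ E_{-2}) + 2(∇ + S_{-1/2})) f = -(3/128)x^6 - 63x^5 + (855/8)x^4 - (1831/4)x^3 + (9103/8)x^2 - (5769/4)x + 6107/8
((1/2)(D_q + (3/2)(∇ E_{-2}) + 2(∇ + S_{-1/2}))) f = -(3/256)x^6 - (63/2)x^5 + (855/16)x^4 - (1831/8)x^3 + (9103/16)x^2 - (5769/8)x + 6107/16


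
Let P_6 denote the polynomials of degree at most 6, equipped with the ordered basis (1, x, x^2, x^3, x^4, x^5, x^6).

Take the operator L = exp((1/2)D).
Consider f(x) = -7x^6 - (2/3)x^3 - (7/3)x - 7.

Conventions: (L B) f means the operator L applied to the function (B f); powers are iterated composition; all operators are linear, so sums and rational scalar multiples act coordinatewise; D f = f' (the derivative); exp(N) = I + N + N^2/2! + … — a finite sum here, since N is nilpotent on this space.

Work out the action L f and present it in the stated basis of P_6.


order-1 term: -21x^5 - x^2 - 7/6
order-2 term: -(105/4)x^4 - (1/2)x
order-3 term: -(35/2)x^3 - 1/12
order-4 term: -(105/16)x^2
order-5 term: -(21/16)x
order-6 term: -7/64
the series for exp((1/2)D) f terminates at order 6
exp((1/2)D) f = -7x^6 - 21x^5 - (105/4)x^4 - (109/6)x^3 - (121/16)x^2 - (199/48)x - 535/64

the result is g(x) = -7x^6 - 21x^5 - (105/4)x^4 - (109/6)x^3 - (121/16)x^2 - (199/48)x - 535/64


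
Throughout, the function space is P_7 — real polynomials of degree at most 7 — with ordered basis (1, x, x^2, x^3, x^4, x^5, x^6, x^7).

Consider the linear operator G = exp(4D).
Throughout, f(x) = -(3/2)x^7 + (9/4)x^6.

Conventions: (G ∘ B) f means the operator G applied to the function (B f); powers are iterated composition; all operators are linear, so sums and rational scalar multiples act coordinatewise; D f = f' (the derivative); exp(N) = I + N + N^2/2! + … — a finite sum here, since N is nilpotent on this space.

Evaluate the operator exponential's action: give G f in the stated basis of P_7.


the result is g(x) = -(3/2)x^7 - (159/4)x^6 - 450x^5 - 2820x^4 - 10560x^3 - 23616x^2 - 29184x - 15360

order-1 term: -42x^6 + 54x^5
order-2 term: -504x^5 + 540x^4
order-3 term: -3360x^4 + 2880x^3
order-4 term: -13440x^3 + 8640x^2
order-5 term: -32256x^2 + 13824x
order-6 term: -43008x + 9216
order-7 term: -24576
the series for exp(4D) f terminates at order 7
exp(4D) f = -(3/2)x^7 - (159/4)x^6 - 450x^5 - 2820x^4 - 10560x^3 - 23616x^2 - 29184x - 15360


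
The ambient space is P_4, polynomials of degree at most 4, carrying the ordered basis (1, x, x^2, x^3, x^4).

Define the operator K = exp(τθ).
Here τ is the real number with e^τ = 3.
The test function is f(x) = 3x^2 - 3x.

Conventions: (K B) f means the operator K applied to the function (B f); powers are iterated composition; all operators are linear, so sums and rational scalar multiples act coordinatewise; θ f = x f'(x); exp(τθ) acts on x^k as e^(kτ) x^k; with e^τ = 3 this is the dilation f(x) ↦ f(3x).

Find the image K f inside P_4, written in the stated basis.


exp(τθ) x^k = e^(kτ) x^k; with e^τ = 3 this sends x^k to 3^k x^k
x ↦ 3 x
x^2 ↦ 9 x^2
applying this coordinatewise to f: exp(τθ) f = 27x^2 - 9x

the result is g(x) = 27x^2 - 9x


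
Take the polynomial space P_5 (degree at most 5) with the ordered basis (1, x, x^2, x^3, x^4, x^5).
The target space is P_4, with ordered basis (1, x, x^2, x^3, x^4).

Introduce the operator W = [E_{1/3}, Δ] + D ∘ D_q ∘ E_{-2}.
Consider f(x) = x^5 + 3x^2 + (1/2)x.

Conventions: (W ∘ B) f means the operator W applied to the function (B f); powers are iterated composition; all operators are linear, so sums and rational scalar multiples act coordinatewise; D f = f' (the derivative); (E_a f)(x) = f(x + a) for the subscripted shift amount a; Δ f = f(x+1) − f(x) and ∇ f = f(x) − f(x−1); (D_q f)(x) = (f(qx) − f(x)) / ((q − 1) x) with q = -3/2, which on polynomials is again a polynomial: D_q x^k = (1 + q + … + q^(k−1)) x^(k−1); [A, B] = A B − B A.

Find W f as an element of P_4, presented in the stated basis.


Δ f = 5x^4 + 10x^3 + 10x^2 + 11x + 9/2
E_{1/3} Δ f = 5x^4 + (50/3)x^3 + (70/3)x^2 + (587/27)x + 1573/162
E_{1/3} f = x^5 + (5/3)x^4 + (10/9)x^3 + (91/27)x^2 + (415/162)x + 245/486
Δ E_{1/3} f = 5x^4 + (50/3)x^3 + (70/3)x^2 + (587/27)x + 1573/162
[E_{1/3}, Δ] f = 0
E_{-2} f = x^5 - 10x^4 + 40x^3 - 77x^2 + (137/2)x - 21
D_q E_{-2} f = (55/16)x^4 + (65/4)x^3 + 70x^2 + (77/2)x + 137/2
D D_q E_{-2} f = (55/4)x^3 + (195/4)x^2 + 140x + 77/2
([E_{1/3}, Δ] + D ∘ D_q ∘ E_{-2}) f = (55/4)x^3 + (195/4)x^2 + 140x + 77/2

g(x) = (55/4)x^3 + (195/4)x^2 + 140x + 77/2


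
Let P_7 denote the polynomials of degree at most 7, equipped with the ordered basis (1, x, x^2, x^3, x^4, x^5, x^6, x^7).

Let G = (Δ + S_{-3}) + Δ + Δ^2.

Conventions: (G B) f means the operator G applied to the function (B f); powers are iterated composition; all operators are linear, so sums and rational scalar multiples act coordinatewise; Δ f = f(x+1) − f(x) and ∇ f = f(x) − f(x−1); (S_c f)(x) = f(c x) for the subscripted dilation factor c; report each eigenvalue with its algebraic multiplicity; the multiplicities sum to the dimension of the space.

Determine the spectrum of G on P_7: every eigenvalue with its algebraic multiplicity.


λ = -2187 (multiplicity 1), λ = -243 (multiplicity 1), λ = -27 (multiplicity 1), λ = -3 (multiplicity 1), λ = 1 (multiplicity 1), λ = 9 (multiplicity 1), λ = 81 (multiplicity 1), λ = 729 (multiplicity 1)

image of 1: 1
image of x: -3x + 2
image of x^2: 9x^2 + 4x + 4
image of x^3: -27x^3 + 6x^2 + 12x + 8
image of x^4: 81x^4 + 8x^3 + 24x^2 + 32x + 16
image of x^5: -243x^5 + 10x^4 + 40x^3 + 80x^2 + 80x + 32
image of x^6: 729x^6 + 12x^5 + 60x^4 + 160x^3 + 240x^2 + 192x + 64
image of x^7: -2187x^7 + 14x^6 + 84x^5 + 280x^4 + 560x^3 + 672x^2 + 448x + 128
the matrix is upper triangular; its diagonal is (1, -3, 9, -27, 81, -243, 729, -2187)
for a triangular matrix the eigenvalues are the diagonal entries, with algebraic multiplicity their repetition count


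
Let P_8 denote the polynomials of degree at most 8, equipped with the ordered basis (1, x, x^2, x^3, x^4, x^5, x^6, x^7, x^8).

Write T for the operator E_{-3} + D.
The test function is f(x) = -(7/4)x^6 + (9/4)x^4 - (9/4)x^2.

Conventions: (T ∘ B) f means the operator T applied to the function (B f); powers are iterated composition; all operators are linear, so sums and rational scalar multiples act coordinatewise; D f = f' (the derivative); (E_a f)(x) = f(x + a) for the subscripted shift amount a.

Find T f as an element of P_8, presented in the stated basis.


g(x) = -(7/4)x^6 + 21x^5 - 234x^4 + 927x^3 - 2007x^2 + (4635/2)x - 4455/4

E_{-3} f = -(7/4)x^6 + (63/2)x^5 - 234x^4 + 918x^3 - 2007x^2 + 2322x - 4455/4
D f = -(21/2)x^5 + 9x^3 - (9/2)x
(E_{-3} + D) f = -(7/4)x^6 + 21x^5 - 234x^4 + 927x^3 - 2007x^2 + (4635/2)x - 4455/4


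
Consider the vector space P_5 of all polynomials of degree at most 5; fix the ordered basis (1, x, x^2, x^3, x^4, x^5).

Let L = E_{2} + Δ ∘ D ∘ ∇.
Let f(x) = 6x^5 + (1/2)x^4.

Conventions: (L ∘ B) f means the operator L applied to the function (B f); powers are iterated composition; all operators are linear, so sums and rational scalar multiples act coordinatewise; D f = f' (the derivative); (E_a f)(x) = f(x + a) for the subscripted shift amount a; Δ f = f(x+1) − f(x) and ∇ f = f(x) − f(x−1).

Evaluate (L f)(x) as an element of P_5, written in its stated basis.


E_{2} f = 6x^5 + (121/2)x^4 + 244x^3 + 492x^2 + 496x + 200
∇ f = 30x^4 - 58x^3 + 57x^2 - 28x + 11/2
D ∇ f = 120x^3 - 174x^2 + 114x - 28
Δ D ∇ f = 360x^2 + 12x + 60
(E_{2} + Δ ∘ D ∘ ∇) f = 6x^5 + (121/2)x^4 + 244x^3 + 852x^2 + 508x + 260

the result is g(x) = 6x^5 + (121/2)x^4 + 244x^3 + 852x^2 + 508x + 260


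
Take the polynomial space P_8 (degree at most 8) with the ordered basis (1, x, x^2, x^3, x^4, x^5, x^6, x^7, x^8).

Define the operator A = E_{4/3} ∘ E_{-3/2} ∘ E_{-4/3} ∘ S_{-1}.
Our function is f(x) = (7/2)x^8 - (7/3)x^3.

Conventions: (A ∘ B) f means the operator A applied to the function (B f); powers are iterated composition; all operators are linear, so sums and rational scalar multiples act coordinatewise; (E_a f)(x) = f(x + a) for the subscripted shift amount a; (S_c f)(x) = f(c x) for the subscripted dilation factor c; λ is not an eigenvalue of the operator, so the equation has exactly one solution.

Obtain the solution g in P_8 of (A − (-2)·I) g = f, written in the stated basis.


g(x) = (7/6)x^8 + 14x^7 - (147/2)x^6 + (441/2)x^5 - (6615/16)x^4 + (11851/24)x^3 - (11795/32)x^2 + (4935/32)x - 13965/512

write g with unknown coordinates in the stated basis and equate coefficients in (A − (-2)·I) g = f
solving from the highest basis element down gives g = (7/6)x^8 + 14x^7 - (147/2)x^6 + (441/2)x^5 - (6615/16)x^4 + (11851/24)x^3 - (11795/32)x^2 + (4935/32)x - 13965/512
check: A g = (7/6)x^8 - 28x^7 + 147x^6 - 441x^5 + (6615/8)x^4 - (11879/12)x^3 + (11795/16)x^2 - (4935/16)x + 13965/256
so A g − (-2)·g = (7/2)x^8 - (7/3)x^3 = f ✓


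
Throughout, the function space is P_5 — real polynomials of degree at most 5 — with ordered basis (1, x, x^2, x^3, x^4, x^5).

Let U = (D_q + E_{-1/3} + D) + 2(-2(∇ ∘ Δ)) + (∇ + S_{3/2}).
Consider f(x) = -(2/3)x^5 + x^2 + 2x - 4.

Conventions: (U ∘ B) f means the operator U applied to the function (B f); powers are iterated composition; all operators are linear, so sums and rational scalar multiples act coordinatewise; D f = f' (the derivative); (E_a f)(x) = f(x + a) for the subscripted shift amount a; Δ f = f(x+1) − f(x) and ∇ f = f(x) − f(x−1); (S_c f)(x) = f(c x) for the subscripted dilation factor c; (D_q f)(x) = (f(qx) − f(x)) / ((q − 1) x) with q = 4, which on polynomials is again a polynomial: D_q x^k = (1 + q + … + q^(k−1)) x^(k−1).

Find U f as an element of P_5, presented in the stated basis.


D_q f = -(682/3)x^4 + 5x + 2
E_{-1/3} f = -(2/3)x^5 + (10/9)x^4 - (20/27)x^3 + (101/81)x^2 + (314/243)x - 3319/729
D f = -(10/3)x^4 + 2x + 2
(D_q + E_{-1/3} + D) f = -(2/3)x^5 - (2066/9)x^4 - (20/27)x^3 + (101/81)x^2 + (2015/243)x - 403/729
Δ f = -(10/3)x^4 - (20/3)x^3 - (20/3)x^2 - (4/3)x + 7/3
∇ Δ f = -(40/3)x^3 - (20/3)x + 2
(-2(∇ ∘ Δ)) f = (80/3)x^3 + (40/3)x - 4
(2(-2(∇ ∘ Δ))) f = (160/3)x^3 + (80/3)x - 8
∇ f = -(10/3)x^4 + (20/3)x^3 - (20/3)x^2 + (16/3)x + 1/3
S_{3/2} f = -(81/16)x^5 + (9/4)x^2 + 3x - 4
(∇ + S_{3/2}) f = -(81/16)x^5 - (10/3)x^4 + (20/3)x^3 - (53/12)x^2 + (25/3)x - 11/3
((D_q + E_{-1/3} + D) + 2(-2(∇ ∘ Δ)) + (∇ + S_{3/2})) f = -(275/48)x^5 - (2096/9)x^4 + (1600/27)x^3 - (1027/324)x^2 + (10520/243)x - 8908/729

the result is g(x) = -(275/48)x^5 - (2096/9)x^4 + (1600/27)x^3 - (1027/324)x^2 + (10520/243)x - 8908/729


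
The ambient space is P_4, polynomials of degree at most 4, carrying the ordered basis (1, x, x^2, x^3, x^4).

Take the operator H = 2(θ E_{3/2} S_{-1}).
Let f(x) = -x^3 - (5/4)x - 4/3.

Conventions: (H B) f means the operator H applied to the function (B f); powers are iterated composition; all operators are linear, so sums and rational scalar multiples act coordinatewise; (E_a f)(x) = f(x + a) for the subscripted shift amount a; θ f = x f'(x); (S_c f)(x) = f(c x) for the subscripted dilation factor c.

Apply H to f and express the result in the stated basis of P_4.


S_{-1} f = x^3 + (5/4)x - 4/3
E_{3/2} S_{-1} f = x^3 + (9/2)x^2 + 8x + 47/12
θ E_{3/2} S_{-1} f = 3x^3 + 9x^2 + 8x
(2(θ E_{3/2} S_{-1})) f = 6x^3 + 18x^2 + 16x

the result is g(x) = 6x^3 + 18x^2 + 16x


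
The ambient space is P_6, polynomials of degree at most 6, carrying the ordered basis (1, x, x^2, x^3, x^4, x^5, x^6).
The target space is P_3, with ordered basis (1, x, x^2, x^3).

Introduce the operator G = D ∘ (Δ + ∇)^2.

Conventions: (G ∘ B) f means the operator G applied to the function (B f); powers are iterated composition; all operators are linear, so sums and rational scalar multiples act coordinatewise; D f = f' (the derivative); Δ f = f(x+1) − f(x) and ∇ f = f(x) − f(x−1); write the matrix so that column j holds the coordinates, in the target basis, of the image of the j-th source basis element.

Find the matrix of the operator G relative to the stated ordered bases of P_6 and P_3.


image of 1: 0
image of x: 0
image of x^2: 0
image of x^3: 24
image of x^4: 96x
image of x^5: 240x^2 + 160
image of x^6: 480x^3 + 960x
each image's coordinates form column j of the matrix

the matrix is [[0, 0, 0, 24, 0, 160, 0]; [0, 0, 0, 0, 96, 0, 960]; [0, 0, 0, 0, 0, 240, 0]; [0, 0, 0, 0, 0, 0, 480]] (rows listed top to bottom)


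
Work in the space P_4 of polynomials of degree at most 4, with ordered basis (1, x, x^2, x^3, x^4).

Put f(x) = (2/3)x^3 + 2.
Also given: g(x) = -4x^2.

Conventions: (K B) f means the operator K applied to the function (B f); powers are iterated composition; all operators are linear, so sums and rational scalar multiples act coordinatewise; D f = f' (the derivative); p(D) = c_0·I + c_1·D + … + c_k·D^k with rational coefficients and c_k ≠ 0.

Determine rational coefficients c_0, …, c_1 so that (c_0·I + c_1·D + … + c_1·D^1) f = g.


p(D) = -2·D, i.e. c_0 = 0, c_1 = -2

D^0 f = (2/3)x^3 + 2
D^1 f = 2x^2
matching coefficients of g against c_0 f + c_1 Df + … from the top degree down determines the c_i
solution: c_0 = 0, c_1 = -2


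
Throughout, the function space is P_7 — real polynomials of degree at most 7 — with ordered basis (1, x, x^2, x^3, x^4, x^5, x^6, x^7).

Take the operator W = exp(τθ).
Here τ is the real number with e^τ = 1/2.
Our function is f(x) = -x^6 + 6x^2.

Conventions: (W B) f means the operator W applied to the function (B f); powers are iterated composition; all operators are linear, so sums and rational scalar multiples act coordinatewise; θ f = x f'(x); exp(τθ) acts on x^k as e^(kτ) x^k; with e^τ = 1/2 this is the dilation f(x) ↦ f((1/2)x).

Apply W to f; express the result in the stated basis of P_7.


g(x) = -(1/64)x^6 + (3/2)x^2

exp(τθ) x^k = e^(kτ) x^k; with e^τ = 1/2 this sends x^k to (1/2)^k x^k
x^2 ↦ 1/4 x^2
x^6 ↦ 1/64 x^6
applying this coordinatewise to f: exp(τθ) f = -(1/64)x^6 + (3/2)x^2


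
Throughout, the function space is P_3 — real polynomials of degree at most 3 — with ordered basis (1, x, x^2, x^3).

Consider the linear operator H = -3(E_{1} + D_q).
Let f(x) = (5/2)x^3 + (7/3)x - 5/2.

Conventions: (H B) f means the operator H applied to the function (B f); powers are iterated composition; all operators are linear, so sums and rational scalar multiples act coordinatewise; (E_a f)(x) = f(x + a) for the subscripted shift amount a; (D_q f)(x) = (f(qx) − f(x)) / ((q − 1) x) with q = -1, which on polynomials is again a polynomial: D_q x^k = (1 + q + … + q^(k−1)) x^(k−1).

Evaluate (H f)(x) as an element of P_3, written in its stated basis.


the image equals g(x) = -(15/2)x^3 - 30x^2 - (59/2)x - 14

E_{1} f = (5/2)x^3 + (15/2)x^2 + (59/6)x + 7/3
D_q f = (5/2)x^2 + 7/3
(E_{1} + D_q) f = (5/2)x^3 + 10x^2 + (59/6)x + 14/3
(-3(E_{1} + D_q)) f = -(15/2)x^3 - 30x^2 - (59/2)x - 14


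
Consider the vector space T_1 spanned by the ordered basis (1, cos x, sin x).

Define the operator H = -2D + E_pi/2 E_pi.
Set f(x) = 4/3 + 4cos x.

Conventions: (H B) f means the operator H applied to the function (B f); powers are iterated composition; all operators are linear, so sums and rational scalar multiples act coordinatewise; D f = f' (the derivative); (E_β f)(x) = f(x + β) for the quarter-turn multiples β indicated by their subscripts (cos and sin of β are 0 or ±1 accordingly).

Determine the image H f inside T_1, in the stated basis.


the result is g(x) = 4/3 + 12sin x

D f = -4sin x
(-2D) f = 8sin x
E_pi f = 4/3 - 4cos x
E_pi/2 E_pi f = 4/3 + 4sin x
(-2D + E_pi/2 E_pi) f = 4/3 + 12sin x


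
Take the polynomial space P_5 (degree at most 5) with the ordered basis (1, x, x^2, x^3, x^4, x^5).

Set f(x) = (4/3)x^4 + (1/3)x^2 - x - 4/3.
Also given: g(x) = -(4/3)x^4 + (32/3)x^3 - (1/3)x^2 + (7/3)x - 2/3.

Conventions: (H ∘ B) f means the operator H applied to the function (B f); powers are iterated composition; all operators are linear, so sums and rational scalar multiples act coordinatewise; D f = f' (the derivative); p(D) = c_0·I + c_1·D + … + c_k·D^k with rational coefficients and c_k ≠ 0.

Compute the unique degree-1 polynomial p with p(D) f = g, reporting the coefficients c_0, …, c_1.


p(D) = -I + 2·D, i.e. c_0 = -1, c_1 = 2

D^0 f = (4/3)x^4 + (1/3)x^2 - x - 4/3
D^1 f = (16/3)x^3 + (2/3)x - 1
matching coefficients of g against c_0 f + c_1 Df + … from the top degree down determines the c_i
solution: c_0 = -1, c_1 = 2


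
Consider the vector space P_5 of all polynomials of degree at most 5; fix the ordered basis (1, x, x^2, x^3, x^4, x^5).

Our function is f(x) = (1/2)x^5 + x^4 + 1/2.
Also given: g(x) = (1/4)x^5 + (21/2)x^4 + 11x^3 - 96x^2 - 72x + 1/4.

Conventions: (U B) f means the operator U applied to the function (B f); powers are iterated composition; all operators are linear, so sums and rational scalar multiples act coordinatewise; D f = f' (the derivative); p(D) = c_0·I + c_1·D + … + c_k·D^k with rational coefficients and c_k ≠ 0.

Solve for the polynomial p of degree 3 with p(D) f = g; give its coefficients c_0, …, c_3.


c_0 = 1/2, c_1 = 4, c_2 = -1/2, c_3 = -3

D^0 f = (1/2)x^5 + x^4 + 1/2
D^1 f = (5/2)x^4 + 4x^3
D^2 f = 10x^3 + 12x^2
D^3 f = 30x^2 + 24x
matching coefficients of g against c_0 f + c_1 Df + … from the top degree down determines the c_i
solution: c_0 = 1/2, c_1 = 4, c_2 = -1/2, c_3 = -3


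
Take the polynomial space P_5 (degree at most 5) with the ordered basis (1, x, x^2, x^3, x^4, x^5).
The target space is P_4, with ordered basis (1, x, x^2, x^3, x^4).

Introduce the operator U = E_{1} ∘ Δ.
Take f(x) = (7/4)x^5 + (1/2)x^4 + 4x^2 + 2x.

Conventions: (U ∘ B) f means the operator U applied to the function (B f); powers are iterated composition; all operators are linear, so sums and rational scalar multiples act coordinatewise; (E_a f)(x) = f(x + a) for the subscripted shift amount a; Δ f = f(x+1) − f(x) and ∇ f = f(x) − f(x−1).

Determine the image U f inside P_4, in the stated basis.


the image equals g(x) = (35/4)x^4 + (109/2)x^3 + (263/2)x^2 + (613/4)x + 303/4

Δ f = (35/4)x^4 + (39/2)x^3 + (41/2)x^2 + (75/4)x + 33/4
E_{1} Δ f = (35/4)x^4 + (109/2)x^3 + (263/2)x^2 + (613/4)x + 303/4


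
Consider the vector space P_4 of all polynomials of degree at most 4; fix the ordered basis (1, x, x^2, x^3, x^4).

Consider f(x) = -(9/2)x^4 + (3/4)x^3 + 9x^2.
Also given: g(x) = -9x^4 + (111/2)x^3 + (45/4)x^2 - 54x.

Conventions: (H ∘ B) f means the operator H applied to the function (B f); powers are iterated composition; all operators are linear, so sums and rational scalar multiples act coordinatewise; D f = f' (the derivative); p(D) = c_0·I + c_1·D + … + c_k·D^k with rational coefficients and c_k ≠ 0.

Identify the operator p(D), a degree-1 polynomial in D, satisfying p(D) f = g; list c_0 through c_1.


D^0 f = -(9/2)x^4 + (3/4)x^3 + 9x^2
D^1 f = -18x^3 + (9/4)x^2 + 18x
matching coefficients of g against c_0 f + c_1 Df + … from the top degree down determines the c_i
solution: c_0 = 2, c_1 = -3

p(D) = 2·I − 3·D, i.e. c_0 = 2, c_1 = -3


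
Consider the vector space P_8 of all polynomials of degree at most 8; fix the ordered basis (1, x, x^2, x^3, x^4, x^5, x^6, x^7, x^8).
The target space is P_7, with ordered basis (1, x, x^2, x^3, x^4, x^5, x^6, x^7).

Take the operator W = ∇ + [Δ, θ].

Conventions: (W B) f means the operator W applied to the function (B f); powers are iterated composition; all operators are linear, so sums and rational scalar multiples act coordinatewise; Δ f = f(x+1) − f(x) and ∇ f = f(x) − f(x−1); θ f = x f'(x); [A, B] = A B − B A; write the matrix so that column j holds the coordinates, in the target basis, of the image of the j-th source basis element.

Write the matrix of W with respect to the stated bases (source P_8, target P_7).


image of 1: 0
image of x: 2
image of x^2: 4x + 1
image of x^3: 6x^2 + 3x + 4
image of x^4: 8x^3 + 6x^2 + 16x + 3
image of x^5: 10x^4 + 10x^3 + 40x^2 + 15x + 6
image of x^6: 12x^5 + 15x^4 + 80x^3 + 45x^2 + 36x + 5
image of x^7: 14x^6 + 21x^5 + 140x^4 + 105x^3 + 126x^2 + 35x + 8
image of x^8: 16x^7 + 28x^6 + 224x^5 + 210x^4 + 336x^3 + 140x^2 + 64x + 7
each image's coordinates form column j of the matrix

the matrix is [[0, 2, 1, 4, 3, 6, 5, 8, 7]; [0, 0, 4, 3, 16, 15, 36, 35, 64]; [0, 0, 0, 6, 6, 40, 45, 126, 140]; [0, 0, 0, 0, 8, 10, 80, 105, 336]; [0, 0, 0, 0, 0, 10, 15, 140, 210]; [0, 0, 0, 0, 0, 0, 12, 21, 224]; [0, 0, 0, 0, 0, 0, 0, 14, 28]; [0, 0, 0, 0, 0, 0, 0, 0, 16]] (rows listed top to bottom)


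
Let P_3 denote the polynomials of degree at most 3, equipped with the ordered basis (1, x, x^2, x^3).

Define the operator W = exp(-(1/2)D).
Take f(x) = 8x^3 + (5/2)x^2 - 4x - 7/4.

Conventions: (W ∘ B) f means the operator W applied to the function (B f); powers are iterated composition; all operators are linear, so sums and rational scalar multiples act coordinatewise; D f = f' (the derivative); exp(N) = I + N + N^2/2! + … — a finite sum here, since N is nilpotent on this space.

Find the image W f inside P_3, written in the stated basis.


the image equals g(x) = 8x^3 - (19/2)x^2 - (1/2)x - 1/8

order-1 term: -12x^2 - (5/2)x + 2
order-2 term: 6x + 5/8
order-3 term: -1
the series for exp(-(1/2)D) f terminates at order 3
exp(-(1/2)D) f = 8x^3 - (19/2)x^2 - (1/2)x - 1/8


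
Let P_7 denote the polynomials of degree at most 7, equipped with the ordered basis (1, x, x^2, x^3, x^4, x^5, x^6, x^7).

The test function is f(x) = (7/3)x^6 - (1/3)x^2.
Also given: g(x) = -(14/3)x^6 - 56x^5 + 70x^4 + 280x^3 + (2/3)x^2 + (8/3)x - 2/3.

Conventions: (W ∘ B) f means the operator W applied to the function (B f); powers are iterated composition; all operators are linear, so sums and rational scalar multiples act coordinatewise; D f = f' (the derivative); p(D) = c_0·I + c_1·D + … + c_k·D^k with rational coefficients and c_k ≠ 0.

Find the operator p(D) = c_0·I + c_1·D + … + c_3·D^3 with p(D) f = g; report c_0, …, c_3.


c_0 = -2, c_1 = -4, c_2 = 1, c_3 = 1

D^0 f = (7/3)x^6 - (1/3)x^2
D^1 f = 14x^5 - (2/3)x
D^2 f = 70x^4 - 2/3
D^3 f = 280x^3
matching coefficients of g against c_0 f + c_1 Df + … from the top degree down determines the c_i
solution: c_0 = -2, c_1 = -4, c_2 = 1, c_3 = 1


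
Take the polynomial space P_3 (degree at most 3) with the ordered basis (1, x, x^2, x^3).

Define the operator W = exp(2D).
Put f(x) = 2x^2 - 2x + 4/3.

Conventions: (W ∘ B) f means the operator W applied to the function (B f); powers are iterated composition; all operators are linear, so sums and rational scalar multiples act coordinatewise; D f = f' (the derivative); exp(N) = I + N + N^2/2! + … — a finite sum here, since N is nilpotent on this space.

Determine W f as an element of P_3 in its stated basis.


order-1 term: 8x - 4
order-2 term: 8
the series for exp(2D) f terminates at order 2
exp(2D) f = 2x^2 + 6x + 16/3

g(x) = 2x^2 + 6x + 16/3


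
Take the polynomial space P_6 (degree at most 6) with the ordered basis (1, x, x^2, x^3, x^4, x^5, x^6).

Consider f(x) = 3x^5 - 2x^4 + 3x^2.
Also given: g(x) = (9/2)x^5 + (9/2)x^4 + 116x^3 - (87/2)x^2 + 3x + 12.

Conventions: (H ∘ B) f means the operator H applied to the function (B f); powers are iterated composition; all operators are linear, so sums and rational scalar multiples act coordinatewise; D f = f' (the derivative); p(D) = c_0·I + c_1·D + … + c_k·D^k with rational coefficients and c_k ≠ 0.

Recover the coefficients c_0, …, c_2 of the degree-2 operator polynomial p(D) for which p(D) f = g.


D^0 f = 3x^5 - 2x^4 + 3x^2
D^1 f = 15x^4 - 8x^3 + 6x
D^2 f = 60x^3 - 24x^2 + 6
matching coefficients of g against c_0 f + c_1 Df + … from the top degree down determines the c_i
solution: c_0 = 3/2, c_1 = 1/2, c_2 = 2

c_0 = 3/2, c_1 = 1/2, c_2 = 2


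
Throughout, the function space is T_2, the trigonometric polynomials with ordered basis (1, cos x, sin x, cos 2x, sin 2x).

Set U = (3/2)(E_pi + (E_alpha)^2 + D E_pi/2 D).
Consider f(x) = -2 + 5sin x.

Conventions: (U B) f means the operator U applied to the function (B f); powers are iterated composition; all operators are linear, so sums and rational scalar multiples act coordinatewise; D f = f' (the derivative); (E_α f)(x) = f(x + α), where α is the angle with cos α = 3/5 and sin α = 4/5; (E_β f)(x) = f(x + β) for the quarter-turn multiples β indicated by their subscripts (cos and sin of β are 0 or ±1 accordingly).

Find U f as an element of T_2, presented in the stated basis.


the image equals g(x) = -6 - (3/10)cos x - (48/5)sin x

E_pi f = -2 - 5sin x
E_alpha f = -2 + 4cos x + 3sin x
E_alpha E_alpha f = -2 + (24/5)cos x - (7/5)sin x
D f = 5cos x
E_pi/2 D f = -5sin x
D E_pi/2 D f = -5cos x
(E_pi + (E_alpha)^2 + D E_pi/2 D) f = -4 - (1/5)cos x - (32/5)sin x
((3/2)(E_pi + (E_alpha)^2 + D E_pi/2 D)) f = -6 - (3/10)cos x - (48/5)sin x
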